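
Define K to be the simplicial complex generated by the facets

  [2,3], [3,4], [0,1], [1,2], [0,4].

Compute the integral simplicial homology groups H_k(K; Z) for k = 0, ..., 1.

Fix the vertex order 0 < 1 < 2 < 3 < 4 and write every simplex with vertices in increasing order. Then dim K = 1 and the simplices of K are:

  0-simplices (5): [0], [1], [2], [3], [4]
  1-simplices (5): [0,1], [0,4], [1,2], [2,3], [3,4]

giving chain groups C_0 ≅ Z^5, C_1 ≅ Z^5.

The boundary map ∂_1: C_1 → C_0 is given by ∂[p,q] = [q] − [p]. For instance
  ∂[3,4] = [4] − [3].
As a 5×5 matrix over Z this has rank 4, with invariant factors (1,1,1,1).

Computing H_k = (kernel of ∂_k) / (image of ∂_{k+1}):

  H_0: rank C_0 − rank ∂_1 = 5 − 4 = 1, and the invariant factors of ∂_1 are all 1, so H_0 ≅ Z.
  H_1: rank ker ∂_1 − rank ∂_2 = (5 − 4) − 0 = 1, and there is no ∂_2, so H_1 ≅ Z.

As a check, the Euler characteristic is 5 − 5 = 0, which agrees with 1 − 1 = 0.

H_0 = Z,  H_1 = Z.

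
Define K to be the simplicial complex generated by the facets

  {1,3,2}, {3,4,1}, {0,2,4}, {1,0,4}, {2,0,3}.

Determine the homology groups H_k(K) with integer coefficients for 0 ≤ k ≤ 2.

H_0 = Z,  H_1 = Z,  H_2 = 0.

K has 5 vertices, 10 edges, 5 triangles.
rank ∂_0 = 0, rank ∂_1 = 4 ⇒ b_0 = 5 − 0 − 4 = 1; all invariant factors of ∂_1 are 1 so no torsion. So H_0 ≅ Z.
rank ∂_1 = 4, rank ∂_2 = 5 ⇒ b_1 = 10 − 4 − 5 = 1; all invariant factors of ∂_2 are 1 so no torsion. So H_1 ≅ Z.
rank ∂_2 = 5, rank ∂_3 = 0 ⇒ b_2 = 5 − 5 − 0 = 0. So H_2 ≅ 0.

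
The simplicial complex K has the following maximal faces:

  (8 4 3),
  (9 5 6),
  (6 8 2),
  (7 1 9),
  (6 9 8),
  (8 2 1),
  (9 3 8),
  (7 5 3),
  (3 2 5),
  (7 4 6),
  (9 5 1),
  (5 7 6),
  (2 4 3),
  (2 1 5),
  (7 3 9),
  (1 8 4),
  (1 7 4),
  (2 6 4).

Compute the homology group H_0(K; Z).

Fix the vertex order 1 < 2 < 3 < 4 < 5 < 6 < 7 < 8 < 9 and write every simplex with vertices in increasing order. Then dim K = 2 and the simplices of K are:

  0-simplices (9): [1], [2], [3], [4], [5], [6], [7], [8], [9]
  1-simplices (27): (27 of them)
  2-simplices (18): [1,2,5], [1,2,8], [1,4,7], [1,4,8], [1,5,9], [1,7,9], [2,3,4], [2,3,5], [2,4,6], [2,6,8], [3,4,8], [3,5,7], [3,7,9], [3,8,9], [4,6,7], [5,6,7], [5,6,9], [6,8,9]

so the chain groups are C_0 ≅ Z^9, C_1 ≅ Z^27, C_2 ≅ Z^18.

∂_1: C_1 → C_0 is given by ∂[p,q] = [q] − [p].
As a 9×27 matrix over Z this has rank 8, with invariant factors (1,1,1,1,1,1,1,1).

The boundary map ∂_2: C_2 → C_1 maps a triangle to the signed sum of its edges. For instance
  ∂[1,2,5] = [2,5] − [1,5] + [1,2],
  ∂[5,6,7] = [6,7] − [5,7] + [5,6].
This gives a 27×18 integer matrix of rank 18; reducing to Smith normal form yields diagonal entries (1,1,1,1,1,1,1,1,1,1,1,1,1,1,1,1,1,2).

Reading off H_k = ker ∂_k / im ∂_{k+1}:

  H_0: rank C_0 − rank ∂_1 = 9 − 8 = 1, and the invariant factors of ∂_1 are all 1, so H_0 ≅ Z.

H_0 = Z.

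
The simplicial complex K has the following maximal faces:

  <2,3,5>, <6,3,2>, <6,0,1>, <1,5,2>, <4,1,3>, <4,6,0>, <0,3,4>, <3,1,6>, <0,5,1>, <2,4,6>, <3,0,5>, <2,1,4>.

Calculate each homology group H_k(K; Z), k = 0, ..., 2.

Fix the vertex order 0 < 1 < 2 < 3 < 4 < 5 < 6 and write every simplex with vertices in increasing order. Then dim K = 2 and the simplices of K are:

  0-simplices (7): [0], [1], [2], [3], [4], [5], [6]
  1-simplices (18): [0,1], [0,3], [0,4], [0,5], [0,6], [1,2], [1,3], [1,4], [1,5], [1,6], [2,3], [2,4], [2,5], [2,6], [3,4], [3,5], [3,6], [4,6]
  2-simplices (12): [0,1,5], [0,1,6], [0,3,4], [0,3,5], [0,4,6], [1,2,4], [1,2,5], [1,3,4], [1,3,6], [2,3,5], [2,3,6], [2,4,6]

so the chain groups are C_0 ≅ Z^7, C_1 ≅ Z^18, C_2 ≅ Z^12.

Boundary ∂_1: C_1 → C_0 maps an edge to its endpoints' difference, ∂[p,q] = q − p.
The resulting 7×18 matrix has rank 6, and its Smith normal form has invariant factors (1,1,1,1,1,1).

Boundary ∂_2: C_2 → C_1 sends each 2-simplex [p,q,r] to [q,r] − [p,r] + [p,q]. For instance
  ∂[0,1,5] = [1,5] − [0,5] + [0,1],
  ∂[0,3,4] = [3,4] − [0,4] + [0,3].
This gives a 18×12 integer matrix of rank 12; reducing to Smith normal form yields diagonal entries (1,1,1,1,1,1,1,1,1,1,1,2).

From H_k ≅ ker(∂_k) / im(∂_{k+1}) we obtain:

  H_0: rank C_0 − rank ∂_1 = 7 − 6 = 1, and the invariant factors of ∂_1 are all 1, so H_0 ≅ Z.
  H_1: rank ker ∂_1 − rank ∂_2 = (18 − 6) − 12 = 0, and ∂_2 has invariant factor 2 > 1, so H_1 ≅ Z/2.
  H_2: rank ker ∂_2 − rank ∂_3 = (12 − 12) − 0 = 0, and there is no ∂_3, so H_2 ≅ 0.

As a check, the Euler characteristic is 7 − 18 + 12 = 1, which agrees with 1 − 0 + 0 = 1.

H_0 ≅ Z,  H_1 ≅ Z/2,  H_2 = 0.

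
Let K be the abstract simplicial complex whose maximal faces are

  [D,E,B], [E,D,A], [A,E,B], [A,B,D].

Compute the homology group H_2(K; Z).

H_2 ≅ Z.

Fix the vertex order A < B < D < E and write every simplex with vertices in increasing order. Then dim K = 2 and the simplices of K are:

  0-simplices (4): A, B, D, E
  1-simplices (6): AB, AD, AE, BD, BE, DE
  2-simplices (4): ABD, ABE, ADE, BDE

giving chain groups C_0 ≅ Z^4, C_1 ≅ Z^6, C_2 ≅ Z^4.

∂_1: C_1 → C_0 sends each edge [p,q] (with p < q) to q − p. For instance
  ∂AE = E − A.
This gives a 4×6 integer matrix of rank 3; reducing to Smith normal form yields diagonal entries (1,1,1).

The boundary map ∂_2: C_2 → C_1 acts by ∂[p,q,r] = [q,r] − [p,r] + [p,q]. For instance
  ∂ABD = BD − AD + AB,
  ∂ADE = DE − AE + AD.
The resulting 6×4 matrix has rank 3, and its Smith normal form has invariant factors (1,1,1).

Computing H_k = (kernel of ∂_k) / (image of ∂_{k+1}):

  H_2: rank ker ∂_2 − rank ∂_3 = (4 − 3) − 0 = 1, and there is no ∂_3, so H_2 = Z.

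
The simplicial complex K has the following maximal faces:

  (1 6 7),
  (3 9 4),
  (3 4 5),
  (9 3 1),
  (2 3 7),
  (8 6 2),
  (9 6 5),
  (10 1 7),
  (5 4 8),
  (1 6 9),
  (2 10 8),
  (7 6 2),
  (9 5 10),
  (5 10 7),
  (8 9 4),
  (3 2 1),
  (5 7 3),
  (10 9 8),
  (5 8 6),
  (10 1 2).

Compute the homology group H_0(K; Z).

Order the vertices as 1 < 2 < 3 < 4 < 5 < 6 < 7 < 8 < 9 < 10. Listing each simplex with vertices in this order, K has dimension 2 with simplices:

  0-simplices (10): [1], [2], [3], [4], [5], [6], [7], [8], [9], [10]
  1-simplices (30): (30 of them)
  2-simplices (20): (20 of them)

giving chain groups C_0 ≅ Z^10, C_1 ≅ Z^30, C_2 ≅ Z^20.

The boundary map ∂_1: C_1 → C_0 sends each edge [p,q] (with p < q) to q − p.
As a 10×30 matrix over Z this has rank 9, with invariant factors (1,1,1,1,1,1,1,1,1).

∂_2: C_2 → C_1 maps a triangle to the signed sum of its edges. For instance
  ∂[2,3,7] = [3,7] − [2,7] + [2,3],
  ∂[2,8,10] = [8,10] − [2,10] + [2,8].
The 30×20 boundary matrix has rank 20 and Smith normal form diag(1,1,1,1,1,1,1,1,1,1,1,1,1,1,1,1,1,1,1,2).

Now H_k = ker ∂_k / im ∂_{k+1}, so:

  H_0: rank C_0 − rank ∂_1 = 10 − 9 = 1, and the invariant factors of ∂_1 are all 1, so H_0 ≅ Z.

H_0 = Z.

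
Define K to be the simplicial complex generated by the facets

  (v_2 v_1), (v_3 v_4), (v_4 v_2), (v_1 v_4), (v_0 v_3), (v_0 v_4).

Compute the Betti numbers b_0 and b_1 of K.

b_0 = 1, b_1 = 2.

Fix the vertex order v_0 < v_1 < v_2 < v_3 < v_4 and write every simplex with vertices in increasing order. Then dim K = 1 and the simplices of K are:

  0-simplices (5): [v_0], [v_1], [v_2], [v_3], [v_4]
  1-simplices (6): [v_0,v_3], [v_0,v_4], [v_1,v_2], [v_1,v_4], [v_2,v_4], [v_3,v_4]

so the chain groups are C_0 ≅ Z^5, C_1 ≅ Z^6.

∂_1: C_1 → C_0 sends each edge [p,q] (with p < q) to q − p.
This gives a 5×6 integer matrix of rank 4; reducing to Smith normal form yields diagonal entries (1,1,1,1).

Reading off H_k = ker ∂_k / im ∂_{k+1}:

  H_0: rank C_0 − rank ∂_1 = 5 − 4 = 1, and the invariant factors of ∂_1 are all 1, so H_0 = Z.
  H_1: rank ker ∂_1 − rank ∂_2 = (6 − 4) − 0 = 2, and there is no ∂_2, so H_1 = Z^2.

As a check, the Euler characteristic is 5 − 6 = -1, which agrees with 1 − 2 = -1.
(K is a triangulation of a wedge of 2 circles.)

Hence the Betti numbers are b_0 = 1, b_1 = 2.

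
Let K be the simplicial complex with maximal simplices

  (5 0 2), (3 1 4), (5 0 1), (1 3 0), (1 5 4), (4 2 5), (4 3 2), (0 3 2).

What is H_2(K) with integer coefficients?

Take the total order 0 < 1 < 2 < 3 < 4 < 5 on the vertex set. Then K (dimension 2) consists of the simplices:

  0-simplices (6): [0], [1], [2], [3], [4], [5]
  1-simplices (12): [0,1], [0,2], [0,3], [0,5], [1,3], [1,4], [1,5], [2,3], [2,4], [2,5], [3,4], [4,5]
  2-simplices (8): [0,1,3], [0,1,5], [0,2,3], [0,2,5], [1,3,4], [1,4,5], [2,3,4], [2,4,5]

so the chain groups are C_0 ≅ Z^6, C_1 ≅ Z^12, C_2 ≅ Z^8.

∂_1: C_1 → C_0 sends each edge [p,q] (with p < q) to q − p. For instance
  ∂[0,3] = [3] − [0].
As a 6×12 matrix over Z this has rank 5, with invariant factors (1,1,1,1,1).

∂_2: C_2 → C_1 sends each 2-simplex [p,q,r] to [q,r] − [p,r] + [p,q]. For instance
  ∂[0,1,3] = [1,3] − [0,3] + [0,1],
  ∂[0,2,3] = [2,3] − [0,3] + [0,2].
The 12×8 boundary matrix has rank 7 and Smith normal form diag(1,1,1,1,1,1,1).

From H_k ≅ ker(∂_k) / im(∂_{k+1}) we obtain:

  H_2: rank ker ∂_2 − rank ∂_3 = (8 − 7) − 0 = 1, and there is no ∂_3, so H_2 = Z.

H_2 ≅ Z.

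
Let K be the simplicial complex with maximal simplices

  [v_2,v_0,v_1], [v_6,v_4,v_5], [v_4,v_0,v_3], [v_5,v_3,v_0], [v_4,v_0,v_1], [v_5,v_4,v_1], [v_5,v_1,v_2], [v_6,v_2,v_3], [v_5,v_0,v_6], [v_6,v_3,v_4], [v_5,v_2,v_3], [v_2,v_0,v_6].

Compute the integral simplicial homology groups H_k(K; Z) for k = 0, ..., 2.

K has 7 vertices, 18 edges, 12 triangles.
rank ∂_0 = 0, rank ∂_1 = 6 ⇒ b_0 = 7 − 0 − 6 = 1; all invariant factors of ∂_1 are 1 so no torsion. So H_0 ≅ Z.
rank ∂_1 = 6, rank ∂_2 = 12 ⇒ b_1 = 18 − 6 − 12 = 0; ∂_2 has invariant factor(s) [2] giving torsion. So H_1 ≅ Z_2.
rank ∂_2 = 12, rank ∂_3 = 0 ⇒ b_2 = 12 − 12 − 0 = 0. So H_2 ≅ 0.

H_0 = Z,  H_1 = Z_2,  H_2 = 0.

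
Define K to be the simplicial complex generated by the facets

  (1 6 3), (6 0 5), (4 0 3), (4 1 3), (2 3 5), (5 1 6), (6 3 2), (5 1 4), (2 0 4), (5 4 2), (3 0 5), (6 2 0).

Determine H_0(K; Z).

H_0 = Z.

We work with the vertex ordering 0 < 1 < 2 < 3 < 4 < 5 < 6. The simplices of K, each written with vertices in increasing order, are:

  0-simplices (7): [0], [1], [2], [3], [4], [5], [6]
  1-simplices (18): [0,2], [0,3], [0,4], [0,5], [0,6], [1,3], [1,4], [1,5], [1,6], [2,3], [2,4], [2,5], [2,6], [3,4], [3,5], [3,6], [4,5], [5,6]
  2-simplices (12): [0,2,4], [0,2,6], [0,3,4], [0,3,5], [0,5,6], [1,3,4], [1,3,6], [1,4,5], [1,5,6], [2,3,5], [2,3,6], [2,4,5]

Hence C_0 ≅ Z^7, C_1 ≅ Z^18, C_2 ≅ Z^12.

The boundary map ∂_1: C_1 → C_0 is given by ∂[p,q] = [q] − [p].
This gives a 7×18 integer matrix of rank 6; reducing to Smith normal form yields diagonal entries (1,1,1,1,1,1).

∂_2: C_2 → C_1 acts by ∂[p,q,r] = [q,r] − [p,r] + [p,q]. For instance
  ∂[1,5,6] = [5,6] − [1,6] + [1,5],
  ∂[0,3,4] = [3,4] − [0,4] + [0,3].
The resulting 18×12 matrix has rank 12, and its Smith normal form has invariant factors (1,1,1,1,1,1,1,1,1,1,1,2).

From H_k ≅ ker(∂_k) / im(∂_{k+1}) we obtain:

  H_0: rank C_0 − rank ∂_1 = 7 − 6 = 1, and the invariant factors of ∂_1 are all 1, so H_0 = Z.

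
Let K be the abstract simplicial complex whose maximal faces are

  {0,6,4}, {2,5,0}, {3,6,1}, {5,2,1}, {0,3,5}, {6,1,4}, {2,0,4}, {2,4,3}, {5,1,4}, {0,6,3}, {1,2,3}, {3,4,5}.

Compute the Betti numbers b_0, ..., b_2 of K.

b_0 = 1, b_1 = 0, b_2 = 0.

K has 7 vertices, 18 edges, 12 triangles.
rank ∂_0 = 0, rank ∂_1 = 6 ⇒ b_0 = 7 − 0 − 6 = 1; all invariant factors of ∂_1 are 1 so no torsion. So H_0 = Z.
rank ∂_1 = 6, rank ∂_2 = 12 ⇒ b_1 = 18 − 6 − 12 = 0; ∂_2 has invariant factor(s) [2] giving torsion. So H_1 = Z/2Z.
rank ∂_2 = 12, rank ∂_3 = 0 ⇒ b_2 = 12 − 12 − 0 = 0. So H_2 = 0.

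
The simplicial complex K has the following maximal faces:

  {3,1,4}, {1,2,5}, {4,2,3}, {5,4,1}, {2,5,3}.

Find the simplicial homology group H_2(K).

H_2 ≅ 0.

We work with the vertex ordering 1 < 2 < 3 < 4 < 5. The simplices of K, each written with vertices in increasing order, are:

  0-simplices (5): [1], [2], [3], [4], [5]
  1-simplices (10): [1,2], [1,3], [1,4], [1,5], [2,3], [2,4], [2,5], [3,4], [3,5], [4,5]
  2-simplices (5): [1,2,5], [1,3,4], [1,4,5], [2,3,4], [2,3,5]

so the chain groups are C_0 ≅ Z^5, C_1 ≅ Z^10, C_2 ≅ Z^5.

The boundary map ∂_1: C_1 → C_0 is given by ∂[p,q] = [q] − [p].
The 5×10 boundary matrix has rank 4 and Smith normal form diag(1,1,1,1).

Boundary ∂_2: C_2 → C_1 sends each 2-simplex [p,q,r] to [q,r] − [p,r] + [p,q]. For instance
  ∂[2,3,5] = [3,5] − [2,5] + [2,3],
  ∂[1,3,4] = [3,4] − [1,4] + [1,3].
The 10×5 boundary matrix has rank 5 and Smith normal form diag(1,1,1,1,1).

Now H_k = ker ∂_k / im ∂_{k+1}, so:

  H_2: rank ker ∂_2 − rank ∂_3 = (5 − 5) − 0 = 0, and there is no ∂_3, so H_2 ≅ 0.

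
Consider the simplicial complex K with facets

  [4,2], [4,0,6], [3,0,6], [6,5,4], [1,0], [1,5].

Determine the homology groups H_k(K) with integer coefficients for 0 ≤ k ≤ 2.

Fix the vertex order 0 < 1 < 2 < 3 < 4 < 5 < 6 and write every simplex with vertices in increasing order. Then dim K = 2 and the simplices of K are:

  0-simplices (7): [0], [1], [2], [3], [4], [5], [6]
  1-simplices (10): [0,1], [0,3], [0,4], [0,6], [1,5], [2,4], [3,6], [4,5], [4,6], [5,6]
  2-simplices (3): [0,3,6], [0,4,6], [4,5,6]

giving chain groups C_0 ≅ Z^7, C_1 ≅ Z^10, C_2 ≅ Z^3.

∂_1: C_1 → C_0 is given by ∂[p,q] = [q] − [p]. For instance
  ∂[2,4] = [4] − [2].
As a 7×10 matrix over Z this has rank 6, with invariant factors (1,1,1,1,1,1).

Boundary ∂_2: C_2 → C_1 acts by ∂[p,q,r] = [q,r] − [p,r] + [p,q]. For instance
  ∂[0,3,6] = [3,6] − [0,6] + [0,3],
  ∂[4,5,6] = [5,6] − [4,6] + [4,5].
As a 10×3 matrix over Z this has rank 3, with invariant factors (1,1,1).

From H_k ≅ ker(∂_k) / im(∂_{k+1}) we obtain:

  H_0: rank C_0 − rank ∂_1 = 7 − 6 = 1, and the invariant factors of ∂_1 are all 1, so H_0 = Z.
  H_1: rank ker ∂_1 − rank ∂_2 = (10 − 6) − 3 = 1, and the invariant factors of ∂_2 are all 1, so H_1 = Z.
  H_2: rank ker ∂_2 − rank ∂_3 = (3 − 3) − 0 = 0, and there is no ∂_3, so H_2 = 0.

As a check, the Euler characteristic is 7 − 10 + 3 = 0, which agrees with 1 − 1 + 0 = 0.

H_0 = Z,  H_1 = Z,  H_2 = 0.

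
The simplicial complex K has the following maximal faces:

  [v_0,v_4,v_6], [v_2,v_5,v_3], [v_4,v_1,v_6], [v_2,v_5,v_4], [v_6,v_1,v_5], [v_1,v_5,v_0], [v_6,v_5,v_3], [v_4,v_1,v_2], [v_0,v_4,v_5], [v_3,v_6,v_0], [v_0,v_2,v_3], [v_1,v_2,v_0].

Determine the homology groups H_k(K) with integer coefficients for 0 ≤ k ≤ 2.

K has 7 vertices, 18 edges, 12 triangles.
rank ∂_0 = 0, rank ∂_1 = 6 ⇒ b_0 = 7 − 0 − 6 = 1; all invariant factors of ∂_1 are 1 so no torsion. So H_0 = Z.
rank ∂_1 = 6, rank ∂_2 = 12 ⇒ b_1 = 18 − 6 − 12 = 0; ∂_2 has invariant factor(s) [2] giving torsion. So H_1 = Z/2Z.
rank ∂_2 = 12, rank ∂_3 = 0 ⇒ b_2 = 12 − 12 − 0 = 0. So H_2 = 0.

H_0 = Z,  H_1 = Z/2Z,  H_2 = 0.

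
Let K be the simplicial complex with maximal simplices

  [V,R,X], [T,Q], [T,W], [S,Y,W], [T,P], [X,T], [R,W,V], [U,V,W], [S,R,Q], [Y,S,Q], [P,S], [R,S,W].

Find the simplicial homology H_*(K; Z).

H_0 ≅ Z,  H_1 ≅ Z^3,  H_2 = 0.

Take the total order P < Q < R < S < T < U < V < W < X < Y on the vertex set. Then K (dimension 2) consists of the simplices:

  0-simplices (10): P, Q, R, S, T, U, V, W, X, Y
  1-simplices (19): PS, PT, QR, QS, QT, QY, RS, RV, RW, RX, SW, SY, TW, TX, UV, UW, VW, VX, WY
  2-simplices (7): QRS, QSY, RSW, RVW, RVX, SWY, UVW

giving chain groups C_0 ≅ Z^10, C_1 ≅ Z^19, C_2 ≅ Z^7.

∂_1: C_1 → C_0 sends each edge [p,q] (with p < q) to q − p. For instance
  ∂QS = S − Q.
The 10×19 boundary matrix has rank 9 and Smith normal form diag(1,1,1,1,1,1,1,1,1).

Boundary ∂_2: C_2 → C_1 maps a triangle to the signed sum of its edges. For instance
  ∂UVW = VW − UW + UV,
  ∂RVX = VX − RX + RV.
As a 19×7 matrix over Z this has rank 7, with invariant factors (1,1,1,1,1,1,1).

Computing H_k = (kernel of ∂_k) / (image of ∂_{k+1}):

  H_0: rank C_0 − rank ∂_1 = 10 − 9 = 1, and the invariant factors of ∂_1 are all 1, so H_0 = Z.
  H_1: rank ker ∂_1 − rank ∂_2 = (19 − 9) − 7 = 3, and the invariant factors of ∂_2 are all 1, so H_1 = Z^3.
  H_2: rank ker ∂_2 − rank ∂_3 = (7 − 7) − 0 = 0, and there is no ∂_3, so H_2 = 0.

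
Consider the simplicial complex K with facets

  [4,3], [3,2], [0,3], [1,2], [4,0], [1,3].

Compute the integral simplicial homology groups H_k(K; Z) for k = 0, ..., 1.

H_0 = Z,  H_1 = Z^2.

K has 5 vertices, 6 edges.
rank ∂_0 = 0, rank ∂_1 = 4 ⇒ b_0 = 5 − 0 − 4 = 1; all invariant factors of ∂_1 are 1 so no torsion. So H_0 ≅ Z.
rank ∂_1 = 4, rank ∂_2 = 0 ⇒ b_1 = 6 − 4 − 0 = 2. So H_1 ≅ Z^2.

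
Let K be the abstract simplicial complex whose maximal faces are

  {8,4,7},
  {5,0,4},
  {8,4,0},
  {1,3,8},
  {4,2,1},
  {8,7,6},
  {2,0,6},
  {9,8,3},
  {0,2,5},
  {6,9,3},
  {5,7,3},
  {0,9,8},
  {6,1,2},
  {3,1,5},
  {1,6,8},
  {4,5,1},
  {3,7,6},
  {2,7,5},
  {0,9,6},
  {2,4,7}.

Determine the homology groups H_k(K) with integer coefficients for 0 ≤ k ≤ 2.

Fix the vertex order 0 < 1 < 2 < 3 < 4 < 5 < 6 < 7 < 8 < 9 and write every simplex with vertices in increasing order. Then dim K = 2 and the simplices of K are:

  0-simplices (10): [0], [1], [2], [3], [4], [5], [6], [7], [8], [9]
  1-simplices (30): (30 of them)
  2-simplices (20): (20 of them)

so the chain groups are C_0 ≅ Z^10, C_1 ≅ Z^30, C_2 ≅ Z^20.

The boundary map ∂_1: C_1 → C_0 is given by ∂[p,q] = [q] − [p].
As a 10×30 matrix over Z this has rank 9, with invariant factors (1,1,1,1,1,1,1,1,1).

The boundary map ∂_2: C_2 → C_1 acts by ∂[p,q,r] = [q,r] − [p,r] + [p,q]. For instance
  ∂[1,6,8] = [6,8] − [1,8] + [1,6],
  ∂[0,2,5] = [2,5] − [0,5] + [0,2].
This gives a 30×20 integer matrix of rank 20; reducing to Smith normal form yields diagonal entries (1,1,1,1,1,1,1,1,1,1,1,1,1,1,1,1,1,1,1,2).

Computing H_k = (kernel of ∂_k) / (image of ∂_{k+1}):

  H_0: rank C_0 − rank ∂_1 = 10 − 9 = 1, and the invariant factors of ∂_1 are all 1, so H_0 ≅ Z.
  H_1: rank ker ∂_1 − rank ∂_2 = (30 − 9) − 20 = 1, and ∂_2 has invariant factor 2 > 1, so H_1 ≅ Z ⊕ Z/2.
  H_2: rank ker ∂_2 − rank ∂_3 = (20 − 20) − 0 = 0, and there is no ∂_3, so H_2 ≅ 0.

(K is a triangulation of the Klein bottle.)

H_0 ≅ Z,  H_1 ≅ Z ⊕ Z/2,  H_2 = 0.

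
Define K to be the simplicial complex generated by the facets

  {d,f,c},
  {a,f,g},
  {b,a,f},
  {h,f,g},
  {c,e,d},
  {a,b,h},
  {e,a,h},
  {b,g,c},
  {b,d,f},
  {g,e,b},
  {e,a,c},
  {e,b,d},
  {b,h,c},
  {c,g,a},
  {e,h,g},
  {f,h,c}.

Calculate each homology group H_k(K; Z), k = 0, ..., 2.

H_0 = Z,  H_1 = Z^2,  H_2 = Z.

Order the vertices as a < b < c < d < e < f < g < h. Listing each simplex with vertices in this order, K has dimension 2 with simplices:

  0-simplices (8): a, b, c, d, e, f, g, h
  1-simplices (24): ab, ac, ae, af, ag, ah, bc, bd, be, bf, bg, bh, cd, ce, cf, cg, ch, de, df, eg, eh, fg, fh, gh
  2-simplices (16): abf, abh, ace, acg, aeh, afg, bcg, bch, bde, bdf, beg, cde, cdf, cfh, egh, fgh

Hence C_0 ≅ Z^8, C_1 ≅ Z^24, C_2 ≅ Z^16.

∂_1: C_1 → C_0 maps an edge to its endpoints' difference, ∂[p,q] = q − p.
The 8×24 boundary matrix has rank 7 and Smith normal form diag(1,1,1,1,1,1,1).

Boundary ∂_2: C_2 → C_1 maps a triangle to the signed sum of its edges. For instance
  ∂aeh = eh − ah + ae,
  ∂abf = bf − af + ab.
The 24×16 boundary matrix has rank 15 and Smith normal form diag(1,1,1,1,1,1,1,1,1,1,1,1,1,1,1).

From H_k ≅ ker(∂_k) / im(∂_{k+1}) we obtain:

  H_0: rank C_0 − rank ∂_1 = 8 − 7 = 1, and the invariant factors of ∂_1 are all 1, so H_0 ≅ Z.
  H_1: rank ker ∂_1 − rank ∂_2 = (24 − 7) − 15 = 2, and the invariant factors of ∂_2 are all 1, so H_1 ≅ Z^2.
  H_2: rank ker ∂_2 − rank ∂_3 = (16 − 15) − 0 = 1, and there is no ∂_3, so H_2 ≅ Z.

As a check, the Euler characteristic is 8 − 24 + 16 = 0, which agrees with 1 − 2 + 1 = 0.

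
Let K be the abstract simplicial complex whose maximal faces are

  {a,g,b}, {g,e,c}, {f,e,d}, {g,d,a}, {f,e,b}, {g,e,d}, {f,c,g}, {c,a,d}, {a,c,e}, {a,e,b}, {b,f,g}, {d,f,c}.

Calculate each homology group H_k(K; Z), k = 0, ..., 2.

K has 7 vertices, 18 edges, 12 triangles.
rank ∂_0 = 0, rank ∂_1 = 6 ⇒ b_0 = 7 − 0 − 6 = 1; all invariant factors of ∂_1 are 1 so no torsion. So H_0 ≅ Z.
rank ∂_1 = 6, rank ∂_2 = 12 ⇒ b_1 = 18 − 6 − 12 = 0; ∂_2 has invariant factor(s) [2] giving torsion. So H_1 ≅ Z/2.
rank ∂_2 = 12, rank ∂_3 = 0 ⇒ b_2 = 12 − 12 − 0 = 0. So H_2 ≅ 0.

H_0 = Z,  H_1 = Z/2,  H_2 = 0.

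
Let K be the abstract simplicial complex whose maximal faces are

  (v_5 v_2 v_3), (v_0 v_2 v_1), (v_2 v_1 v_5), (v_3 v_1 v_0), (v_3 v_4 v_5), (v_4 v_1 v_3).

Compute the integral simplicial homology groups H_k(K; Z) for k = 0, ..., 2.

Fix the vertex order v_0 < v_1 < v_2 < v_3 < v_4 < v_5 and write every simplex with vertices in increasing order. Then dim K = 2 and the simplices of K are:

  0-simplices (6): [v_0], [v_1], [v_2], [v_3], [v_4], [v_5]
  1-simplices (12): [v_0,v_1], [v_0,v_2], [v_0,v_3], [v_1,v_2], [v_1,v_3], [v_1,v_4], [v_1,v_5], [v_2,v_3], [v_2,v_5], [v_3,v_4], [v_3,v_5], [v_4,v_5]
  2-simplices (6): [v_0,v_1,v_2], [v_0,v_1,v_3], [v_1,v_2,v_5], [v_1,v_3,v_4], [v_2,v_3,v_5], [v_3,v_4,v_5]

giving chain groups C_0 ≅ Z^6, C_1 ≅ Z^12, C_2 ≅ Z^6.

∂_1: C_1 → C_0 maps an edge to its endpoints' difference, ∂[p,q] = q − p. For instance
  ∂[v_0,v_1] = [v_1] − [v_0].
As a 6×12 matrix over Z this has rank 5, with invariant factors (1,1,1,1,1).

Boundary ∂_2: C_2 → C_1 maps a triangle to the signed sum of its edges. For instance
  ∂[v_2,v_3,v_5] = [v_3,v_5] − [v_2,v_5] + [v_2,v_3],
  ∂[v_1,v_3,v_4] = [v_3,v_4] − [v_1,v_4] + [v_1,v_3].
The 12×6 boundary matrix has rank 6 and Smith normal form diag(1,1,1,1,1,1).

From H_k ≅ ker(∂_k) / im(∂_{k+1}) we obtain:

  H_0: rank C_0 − rank ∂_1 = 6 − 5 = 1, and the invariant factors of ∂_1 are all 1, so H_0 = Z.
  H_1: rank ker ∂_1 − rank ∂_2 = (12 − 5) − 6 = 1, and the invariant factors of ∂_2 are all 1, so H_1 = Z.
  H_2: rank ker ∂_2 − rank ∂_3 = (6 − 6) − 0 = 0, and there is no ∂_3, so H_2 = 0.

H_0 ≅ Z,  H_1 ≅ Z,  H_2 = 0.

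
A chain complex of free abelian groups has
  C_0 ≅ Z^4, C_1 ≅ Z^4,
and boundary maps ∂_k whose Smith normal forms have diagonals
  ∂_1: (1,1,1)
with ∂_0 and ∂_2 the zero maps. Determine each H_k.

H_0: b_0 = 4 − 0 − 3 = 1; torsion from ∂_1 factors > 1: none. So H_0 = Z.
H_1: b_1 = 4 − 3 − 0 = 1; torsion from ∂_2 factors > 1: none. So H_1 = Z.

H_0 = Z,  H_1 = Z.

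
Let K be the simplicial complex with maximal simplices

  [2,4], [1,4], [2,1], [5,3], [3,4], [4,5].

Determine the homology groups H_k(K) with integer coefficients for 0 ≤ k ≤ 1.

H_0 = Z,  H_1 = Z^2.

Take the total order 1 < 2 < 3 < 4 < 5 on the vertex set. Then K (dimension 1) consists of the simplices:

  0-simplices (5): [1], [2], [3], [4], [5]
  1-simplices (6): [1,2], [1,4], [2,4], [3,4], [3,5], [4,5]

giving chain groups C_0 ≅ Z^5, C_1 ≅ Z^6.

The boundary map ∂_1: C_1 → C_0 is given by ∂[p,q] = [q] − [p].
The 5×6 boundary matrix has rank 4 and Smith normal form diag(1,1,1,1).

Reading off H_k = ker ∂_k / im ∂_{k+1}:

  H_0: rank C_0 − rank ∂_1 = 5 − 4 = 1, and the invariant factors of ∂_1 are all 1, so H_0 = Z.
  H_1: rank ker ∂_1 − rank ∂_2 = (6 − 4) − 0 = 2, and there is no ∂_2, so H_1 = Z^2.

(K is a triangulation of a wedge of 2 circles.)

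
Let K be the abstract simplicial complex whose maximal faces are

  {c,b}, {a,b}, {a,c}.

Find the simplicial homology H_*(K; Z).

H_0 ≅ Z,  H_1 ≅ Z.

Order the vertices as a < b < c. Listing each simplex with vertices in this order, K has dimension 1 with simplices:

  0-simplices (3): a, b, c
  1-simplices (3): ab, ac, bc

giving chain groups C_0 ≅ Z^3, C_1 ≅ Z^3.

Boundary ∂_1: C_1 → C_0 sends each edge [p,q] (with p < q) to q − p.
The 3×3 boundary matrix has rank 2 and Smith normal form diag(1,1).

From H_k ≅ ker(∂_k) / im(∂_{k+1}) we obtain:

  H_0: rank C_0 − rank ∂_1 = 3 − 2 = 1, and the invariant factors of ∂_1 are all 1, so H_0 = Z.
  H_1: rank ker ∂_1 − rank ∂_2 = (3 − 2) − 0 = 1, and there is no ∂_2, so H_1 = Z.

As a check, the Euler characteristic is 3 − 3 = 0, which agrees with 1 − 1 = 0.
(K is a triangulation of the circle S^1.)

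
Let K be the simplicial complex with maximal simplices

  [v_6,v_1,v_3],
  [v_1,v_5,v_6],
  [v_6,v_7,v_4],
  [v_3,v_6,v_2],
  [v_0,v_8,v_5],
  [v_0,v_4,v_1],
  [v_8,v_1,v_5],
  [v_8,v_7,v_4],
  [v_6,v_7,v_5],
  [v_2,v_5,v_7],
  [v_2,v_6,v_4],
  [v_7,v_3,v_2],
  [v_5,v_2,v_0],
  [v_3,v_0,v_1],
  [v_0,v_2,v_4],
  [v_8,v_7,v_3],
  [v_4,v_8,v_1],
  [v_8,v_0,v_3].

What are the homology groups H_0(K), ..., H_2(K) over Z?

H_0 = Z,  H_1 = Z ⊕ Z/2Z,  H_2 = 0.

Fix the vertex order v_0 < v_1 < v_2 < v_3 < v_4 < v_5 < v_6 < v_7 < v_8 and write every simplex with vertices in increasing order. Then dim K = 2 and the simplices of K are:

  0-simplices (9): [v_0], [v_1], [v_2], [v_3], [v_4], [v_5], [v_6], [v_7], [v_8]
  1-simplices (27): (27 of them)
  2-simplices (18): (18 of them)

so the chain groups are C_0 ≅ Z^9, C_1 ≅ Z^27, C_2 ≅ Z^18.

Boundary ∂_1: C_1 → C_0 maps an edge to its endpoints' difference, ∂[p,q] = q − p.
The resulting 9×27 matrix has rank 8, and its Smith normal form has invariant factors (1,1,1,1,1,1,1,1).

Boundary ∂_2: C_2 → C_1 acts by ∂[p,q,r] = [q,r] − [p,r] + [p,q]. For instance
  ∂[v_0,v_5,v_8] = [v_5,v_8] − [v_0,v_8] + [v_0,v_5],
  ∂[v_0,v_2,v_4] = [v_2,v_4] − [v_0,v_4] + [v_0,v_2].
This gives a 27×18 integer matrix of rank 18; reducing to Smith normal form yields diagonal entries (1,1,1,1,1,1,1,1,1,1,1,1,1,1,1,1,1,2).

From H_k ≅ ker(∂_k) / im(∂_{k+1}) we obtain:

  H_0: rank C_0 − rank ∂_1 = 9 − 8 = 1, and the invariant factors of ∂_1 are all 1, so H_0 = Z.
  H_1: rank ker ∂_1 − rank ∂_2 = (27 − 8) − 18 = 1, and ∂_2 has invariant factor 2 > 1, so H_1 = Z ⊕ Z/2Z.
  H_2: rank ker ∂_2 − rank ∂_3 = (18 − 18) − 0 = 0, and there is no ∂_3, so H_2 = 0.

(K is a triangulation of the Klein bottle.)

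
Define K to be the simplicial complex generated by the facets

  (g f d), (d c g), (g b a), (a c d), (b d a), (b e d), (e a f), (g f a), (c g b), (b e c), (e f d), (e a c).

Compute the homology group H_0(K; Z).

H_0 ≅ Z.

We work with the vertex ordering a < b < c < d < e < f < g. The simplices of K, each written with vertices in increasing order, are:

  0-simplices (7): a, b, c, d, e, f, g
  1-simplices (18): ab, ac, ad, ae, af, ag, bc, bd, be, bg, cd, ce, cg, de, df, dg, ef, fg
  2-simplices (12): abd, abg, acd, ace, aef, afg, bce, bcg, bde, cdg, def, dfg

giving chain groups C_0 ≅ Z^7, C_1 ≅ Z^18, C_2 ≅ Z^12.

The boundary map ∂_1: C_1 → C_0 maps an edge to its endpoints' difference, ∂[p,q] = q − p. For instance
  ∂df = f − d.
The resulting 7×18 matrix has rank 6, and its Smith normal form has invariant factors (1,1,1,1,1,1).

The boundary map ∂_2: C_2 → C_1 acts by ∂[p,q,r] = [q,r] − [p,r] + [p,q]. For instance
  ∂afg = fg − ag + af,
  ∂bde = de − be + bd.
This gives a 18×12 integer matrix of rank 12; reducing to Smith normal form yields diagonal entries (1,1,1,1,1,1,1,1,1,1,1,2).

Reading off H_k = ker ∂_k / im ∂_{k+1}:

  H_0: rank C_0 − rank ∂_1 = 7 − 6 = 1, and the invariant factors of ∂_1 are all 1, so H_0 ≅ Z.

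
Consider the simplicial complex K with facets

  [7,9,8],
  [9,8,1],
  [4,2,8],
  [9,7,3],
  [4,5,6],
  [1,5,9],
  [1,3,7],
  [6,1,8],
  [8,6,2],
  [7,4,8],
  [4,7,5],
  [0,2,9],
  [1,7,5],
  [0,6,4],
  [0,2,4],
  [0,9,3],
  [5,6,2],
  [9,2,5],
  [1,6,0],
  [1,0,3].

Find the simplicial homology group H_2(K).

We work with the vertex ordering 0 < 1 < 2 < 3 < 4 < 5 < 6 < 7 < 8 < 9. The simplices of K, each written with vertices in increasing order, are:

  0-simplices (10): [0], [1], [2], [3], [4], [5], [6], [7], [8], [9]
  1-simplices (30): (30 of them)
  2-simplices (20): (20 of them)

so the chain groups are C_0 ≅ Z^10, C_1 ≅ Z^30, C_2 ≅ Z^20.

The boundary map ∂_1: C_1 → C_0 sends each edge [p,q] (with p < q) to q − p.
As a 10×30 matrix over Z this has rank 9, with invariant factors (1,1,1,1,1,1,1,1,1).

Boundary ∂_2: C_2 → C_1 sends each 2-simplex [p,q,r] to [q,r] − [p,r] + [p,q]. For instance
  ∂[3,7,9] = [7,9] − [3,9] + [3,7],
  ∂[0,1,3] = [1,3] − [0,3] + [0,1].
The resulting 30×20 matrix has rank 20, and its Smith normal form has invariant factors (1,1,1,1,1,1,1,1,1,1,1,1,1,1,1,1,1,1,1,2).

Computing H_k = (kernel of ∂_k) / (image of ∂_{k+1}):

  H_2: rank ker ∂_2 − rank ∂_3 = (20 − 20) − 0 = 0, and there is no ∂_3, so H_2 ≅ 0.

H_2 = 0.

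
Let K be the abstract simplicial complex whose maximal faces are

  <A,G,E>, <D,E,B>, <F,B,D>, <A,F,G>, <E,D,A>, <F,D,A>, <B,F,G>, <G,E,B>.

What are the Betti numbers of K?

b_0 = 1, b_1 = 0, b_2 = 1.

Order the vertices as A < B < D < E < F < G. Listing each simplex with vertices in this order, K has dimension 2 with simplices:

  0-simplices (6): A, B, D, E, F, G
  1-simplices (12): AD, AE, AF, AG, BD, BE, BF, BG, DE, DF, EG, FG
  2-simplices (8): ADE, ADF, AEG, AFG, BDE, BDF, BEG, BFG

so the chain groups are C_0 ≅ Z^6, C_1 ≅ Z^12, C_2 ≅ Z^8.

Boundary ∂_1: C_1 → C_0 sends each edge [p,q] (with p < q) to q − p.
The 6×12 boundary matrix has rank 5 and Smith normal form diag(1,1,1,1,1).

Boundary ∂_2: C_2 → C_1 maps a triangle to the signed sum of its edges. For instance
  ∂AFG = FG − AG + AF,
  ∂BDE = DE − BE + BD.
The 12×8 boundary matrix has rank 7 and Smith normal form diag(1,1,1,1,1,1,1).

Now H_k = ker ∂_k / im ∂_{k+1}, so:

  H_0: rank C_0 − rank ∂_1 = 6 − 5 = 1, and the invariant factors of ∂_1 are all 1, so H_0 = Z.
  H_1: rank ker ∂_1 − rank ∂_2 = (12 − 5) − 7 = 0, and the invariant factors of ∂_2 are all 1, so H_1 = 0.
  H_2: rank ker ∂_2 − rank ∂_3 = (8 − 7) − 0 = 1, and there is no ∂_3, so H_2 = Z.

Hence the Betti numbers are b_0 = 1, b_1 = 0, b_2 = 1.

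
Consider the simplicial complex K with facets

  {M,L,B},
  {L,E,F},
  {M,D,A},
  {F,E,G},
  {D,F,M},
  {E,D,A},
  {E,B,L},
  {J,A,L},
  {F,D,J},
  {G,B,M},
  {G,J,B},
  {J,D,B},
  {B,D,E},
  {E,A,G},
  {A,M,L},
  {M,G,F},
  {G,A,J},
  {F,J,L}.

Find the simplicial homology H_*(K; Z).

H_0 = Z,  H_1 = Z^2,  H_2 = Z.

Order the vertices as A < B < D < E < F < G < J < L < M. Listing each simplex with vertices in this order, K has dimension 2 with simplices:

  0-simplices (9): A, B, D, E, F, G, J, L, M
  1-simplices (27): AD, AE, AG, AJ, AL, AM, BD, BE, BG, BJ, BL, BM, DE, DF, DJ, DM, EF, EG, EL, FG, FJ, FL, FM, GJ, GM, JL, LM
  2-simplices (18): ADE, ADM, AEG, AGJ, AJL, ALM, BDE, BDJ, BEL, BGJ, BGM, BLM, DFJ, DFM, EFG, EFL, FGM, FJL

so the chain groups are C_0 ≅ Z^9, C_1 ≅ Z^27, C_2 ≅ Z^18.

∂_1: C_1 → C_0 maps an edge to its endpoints' difference, ∂[p,q] = q − p. For instance
  ∂BE = E − B.
The 9×27 boundary matrix has rank 8 and Smith normal form diag(1,1,1,1,1,1,1,1).

∂_2: C_2 → C_1 acts by ∂[p,q,r] = [q,r] − [p,r] + [p,q]. For instance
  ∂FGM = GM − FM + FG,
  ∂BEL = EL − BL + BE.
This gives a 27×18 integer matrix of rank 17; reducing to Smith normal form yields diagonal entries (1,1,1,1,1,1,1,1,1,1,1,1,1,1,1,1,1).

From H_k ≅ ker(∂_k) / im(∂_{k+1}) we obtain:

  H_0: rank C_0 − rank ∂_1 = 9 − 8 = 1, and the invariant factors of ∂_1 are all 1, so H_0 = Z.
  H_1: rank ker ∂_1 − rank ∂_2 = (27 − 8) − 17 = 2, and the invariant factors of ∂_2 are all 1, so H_1 = Z^2.
  H_2: rank ker ∂_2 − rank ∂_3 = (18 − 17) − 0 = 1, and there is no ∂_3, so H_2 = Z.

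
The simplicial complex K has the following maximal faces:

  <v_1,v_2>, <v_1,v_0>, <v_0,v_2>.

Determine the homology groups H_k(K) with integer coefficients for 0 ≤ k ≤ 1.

Fix the vertex order v_0 < v_1 < v_2 and write every simplex with vertices in increasing order. Then dim K = 1 and the simplices of K are:

  0-simplices (3): [v_0], [v_1], [v_2]
  1-simplices (3): [v_0,v_1], [v_0,v_2], [v_1,v_2]

Hence C_0 ≅ Z^3, C_1 ≅ Z^3.

∂_1: C_1 → C_0 maps an edge to its endpoints' difference, ∂[p,q] = q − p. For instance
  ∂[v_0,v_1] = [v_1] − [v_0].
As a 3×3 matrix over Z this has rank 2, with invariant factors (1,1).

Now H_k = ker ∂_k / im ∂_{k+1}, so:

  H_0: rank C_0 − rank ∂_1 = 3 − 2 = 1, and the invariant factors of ∂_1 are all 1, so H_0 = Z.
  H_1: rank ker ∂_1 − rank ∂_2 = (3 − 2) − 0 = 1, and there is no ∂_2, so H_1 = Z.

As a check, the Euler characteristic is 3 − 3 = 0, which agrees with 1 − 1 = 0.
(K is a triangulation of the circle S^1.)

H_0 ≅ Z,  H_1 ≅ Z.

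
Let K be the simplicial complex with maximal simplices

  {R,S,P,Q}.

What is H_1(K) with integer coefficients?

H_1 ≅ 0.

Order the vertices as P < Q < R < S. Listing each simplex with vertices in this order, K has dimension 3 with simplices:

  0-simplices (4): P, Q, R, S
  1-simplices (6): PQ, PR, PS, QR, QS, RS
  2-simplices (4): PQR, PQS, PRS, QRS
  3-simplices (1): PQRS

giving chain groups C_0 ≅ Z^4, C_1 ≅ Z^6, C_2 ≅ Z^4, C_3 ≅ Z^1.

The boundary map ∂_1: C_1 → C_0 is given by ∂[p,q] = [q] − [p].
The 4×6 boundary matrix has rank 3 and Smith normal form diag(1,1,1).

∂_2: C_2 → C_1 sends each 2-simplex [p,q,r] to [q,r] − [p,r] + [p,q]. For instance
  ∂PQR = QR − PR + PQ,
  ∂PQS = QS − PS + PQ.
The resulting 6×4 matrix has rank 3, and its Smith normal form has invariant factors (1,1,1).

∂_3: C_3 → C_2 sends each 3-simplex σ to the alternating sum Σ_i (−1)^i (σ with its i-th vertex removed). For instance
  ∂PQRS = QRS − PRS + PQS − PQR.
The resulting 4×1 matrix has rank 1, and its Smith normal form has invariant factors (1).

From H_k ≅ ker(∂_k) / im(∂_{k+1}) we obtain:

  H_1: rank ker ∂_1 − rank ∂_2 = (6 − 3) − 3 = 0, and the invariant factors of ∂_2 are all 1, so H_1 ≅ 0.

(K is a triangulation of the 3-simplex.)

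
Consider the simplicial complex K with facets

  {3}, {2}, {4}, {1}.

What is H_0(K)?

Fix the vertex order 1 < 2 < 3 < 4 and write every simplex with vertices in increasing order. Then dim K = 0 and the simplices of K are:

  0-simplices (4): [1], [2], [3], [4]

so the chain groups are C_0 ≅ Z^4.

Now H_k = ker ∂_k / im ∂_{k+1}, so:

  H_0: rank C_0 − rank ∂_1 = 4 − 0 = 4, and there is no ∂_1, so H_0 = Z^4.

H_0 ≅ Z^4.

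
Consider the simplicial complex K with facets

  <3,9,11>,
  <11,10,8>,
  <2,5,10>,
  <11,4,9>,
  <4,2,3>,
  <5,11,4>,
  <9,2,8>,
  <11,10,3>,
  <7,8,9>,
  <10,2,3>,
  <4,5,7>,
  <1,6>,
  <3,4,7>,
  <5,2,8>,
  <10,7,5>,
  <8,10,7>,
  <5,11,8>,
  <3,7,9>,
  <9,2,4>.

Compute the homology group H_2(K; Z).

Order the vertices as 1 < 2 < 3 < 4 < 5 < 6 < 7 < 8 < 9 < 10 < 11. Listing each simplex with vertices in this order, K has dimension 2 with simplices:

  0-simplices (11): [1], [2], [3], [4], [5], [6], [7], [8], [9], [10], [11]
  1-simplices (28): (28 of them)
  2-simplices (18): (18 of them)

Hence C_0 ≅ Z^11, C_1 ≅ Z^28, C_2 ≅ Z^18.

Boundary ∂_1: C_1 → C_0 sends each edge [p,q] (with p < q) to q − p.
This gives a 11×28 integer matrix of rank 9; reducing to Smith normal form yields diagonal entries (1,1,1,1,1,1,1,1,1).

Boundary ∂_2: C_2 → C_1 sends each 2-simplex [p,q,r] to [q,r] − [p,r] + [p,q]. For instance
  ∂[2,3,4] = [3,4] − [2,4] + [2,3],
  ∂[3,10,11] = [10,11] − [3,11] + [3,10].
This gives a 28×18 integer matrix of rank 18; reducing to Smith normal form yields diagonal entries (1,1,1,1,1,1,1,1,1,1,1,1,1,1,1,1,1,2).

From H_k ≅ ker(∂_k) / im(∂_{k+1}) we obtain:

  H_2: rank ker ∂_2 − rank ∂_3 = (18 − 18) − 0 = 0, and there is no ∂_3, so H_2 = 0.

(K is a triangulation of the disjoint union of the 1-simplex and the Klein bottle.)

H_2 ≅ 0.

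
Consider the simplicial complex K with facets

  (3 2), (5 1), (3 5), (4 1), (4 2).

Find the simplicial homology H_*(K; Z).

H_0 ≅ Z,  H_1 ≅ Z.

We work with the vertex ordering 1 < 2 < 3 < 4 < 5. The simplices of K, each written with vertices in increasing order, are:

  0-simplices (5): [1], [2], [3], [4], [5]
  1-simplices (5): [1,4], [1,5], [2,3], [2,4], [3,5]

so the chain groups are C_0 ≅ Z^5, C_1 ≅ Z^5.

∂_1: C_1 → C_0 sends each edge [p,q] (with p < q) to q − p. For instance
  ∂[2,3] = [3] − [2].
The resulting 5×5 matrix has rank 4, and its Smith normal form has invariant factors (1,1,1,1).

From H_k ≅ ker(∂_k) / im(∂_{k+1}) we obtain:

  H_0: rank C_0 − rank ∂_1 = 5 − 4 = 1, and the invariant factors of ∂_1 are all 1, so H_0 ≅ Z.
  H_1: rank ker ∂_1 − rank ∂_2 = (5 − 4) − 0 = 1, and there is no ∂_2, so H_1 ≅ Z.

As a check, the Euler characteristic is 5 − 5 = 0, which agrees with 1 − 1 = 0.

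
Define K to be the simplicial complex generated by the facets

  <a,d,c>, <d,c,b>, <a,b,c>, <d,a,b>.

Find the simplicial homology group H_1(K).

K has 4 vertices, 6 edges, 4 triangles.
rank ∂_1 = 3, rank ∂_2 = 3 ⇒ b_1 = 6 − 3 − 3 = 0; all invariant factors of ∂_2 are 1 so no torsion. So H_1 ≅ 0.

H_1 = 0.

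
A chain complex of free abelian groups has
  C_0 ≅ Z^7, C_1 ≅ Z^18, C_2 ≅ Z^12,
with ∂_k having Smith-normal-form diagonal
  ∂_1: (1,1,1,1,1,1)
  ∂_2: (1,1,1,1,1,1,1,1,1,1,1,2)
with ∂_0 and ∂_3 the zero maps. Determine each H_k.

H_0 = Z,  H_1 = Z/2Z,  H_2 = 0.

H_0: b_0 = 7 − 0 − 6 = 1; torsion from ∂_1 factors > 1: none. So H_0 = Z.
H_1: b_1 = 18 − 6 − 12 = 0; torsion from ∂_2 factors > 1: [2]. So H_1 = Z/2Z.
H_2: b_2 = 12 − 12 − 0 = 0; torsion from ∂_3 factors > 1: none. So H_2 = 0.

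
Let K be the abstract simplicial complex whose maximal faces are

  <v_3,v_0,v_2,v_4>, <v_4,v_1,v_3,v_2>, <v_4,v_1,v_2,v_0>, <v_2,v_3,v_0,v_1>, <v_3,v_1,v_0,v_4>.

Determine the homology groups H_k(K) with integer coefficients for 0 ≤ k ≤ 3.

H_0 = Z,  H_1 = 0,  H_2 = 0,  H_3 = Z.

Take the total order v_0 < v_1 < v_2 < v_3 < v_4 on the vertex set. Then K (dimension 3) consists of the simplices:

  0-simplices (5): [v_0], [v_1], [v_2], [v_3], [v_4]
  1-simplices (10): [v_0,v_1], [v_0,v_2], [v_0,v_3], [v_0,v_4], [v_1,v_2], [v_1,v_3], [v_1,v_4], [v_2,v_3], [v_2,v_4], [v_3,v_4]
  2-simplices (10): [v_0,v_1,v_2], [v_0,v_1,v_3], [v_0,v_1,v_4], [v_0,v_2,v_3], [v_0,v_2,v_4], [v_0,v_3,v_4], [v_1,v_2,v_3], [v_1,v_2,v_4], [v_1,v_3,v_4], [v_2,v_3,v_4]
  3-simplices (5): [v_0,v_1,v_2,v_3], [v_0,v_1,v_2,v_4], [v_0,v_1,v_3,v_4], [v_0,v_2,v_3,v_4], [v_1,v_2,v_3,v_4]

giving chain groups C_0 ≅ Z^5, C_1 ≅ Z^10, C_2 ≅ Z^10, C_3 ≅ Z^5.

Boundary ∂_1: C_1 → C_0 is given by ∂[p,q] = [q] − [p]. For instance
  ∂[v_0,v_2] = [v_2] − [v_0].
As a 5×10 matrix over Z this has rank 4, with invariant factors (1,1,1,1).

Boundary ∂_2: C_2 → C_1 maps a triangle to the signed sum of its edges. For instance
  ∂[v_0,v_2,v_3] = [v_2,v_3] − [v_0,v_3] + [v_0,v_2],
  ∂[v_0,v_1,v_2] = [v_1,v_2] − [v_0,v_2] + [v_0,v_1].
The resulting 10×10 matrix has rank 6, and its Smith normal form has invariant factors (1,1,1,1,1,1).

Boundary ∂_3: C_3 → C_2 sends each 3-simplex σ to the alternating sum Σ_i (−1)^i (σ with its i-th vertex removed). For instance
  ∂[v_0,v_1,v_2,v_3] = [v_1,v_2,v_3] − [v_0,v_2,v_3] + [v_0,v_1,v_3] − [v_0,v_1,v_2],
  ∂[v_0,v_1,v_2,v_4] = [v_1,v_2,v_4] − [v_0,v_2,v_4] + [v_0,v_1,v_4] − [v_0,v_1,v_2].
The resulting 10×5 matrix has rank 4, and its Smith normal form has invariant factors (1,1,1,1).

Computing H_k = (kernel of ∂_k) / (image of ∂_{k+1}):

  H_0: rank C_0 − rank ∂_1 = 5 − 4 = 1, and the invariant factors of ∂_1 are all 1, so H_0 = Z.
  H_1: rank ker ∂_1 − rank ∂_2 = (10 − 4) − 6 = 0, and the invariant factors of ∂_2 are all 1, so H_1 = 0.
  H_2: rank ker ∂_2 − rank ∂_3 = (10 − 6) − 4 = 0, and the invariant factors of ∂_3 are all 1, so H_2 = 0.
  H_3: rank ker ∂_3 − rank ∂_4 = (5 − 4) − 0 = 1, and there is no ∂_4, so H_3 = Z.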